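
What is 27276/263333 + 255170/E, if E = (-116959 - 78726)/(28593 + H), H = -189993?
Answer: 309863627124516/1472294803 ≈ 2.1046e+5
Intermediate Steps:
E = 39137/32280 (E = (-116959 - 78726)/(28593 - 189993) = -195685/(-161400) = -195685*(-1/161400) = 39137/32280 ≈ 1.2124)
27276/263333 + 255170/E = 27276/263333 + 255170/(39137/32280) = 27276*(1/263333) + 255170*(32280/39137) = 27276/263333 + 8236887600/39137 = 309863627124516/1472294803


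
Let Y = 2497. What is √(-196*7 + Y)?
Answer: 15*√5 ≈ 33.541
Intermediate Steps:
√(-196*7 + Y) = √(-196*7 + 2497) = √(-1372 + 2497) = √1125 = 15*√5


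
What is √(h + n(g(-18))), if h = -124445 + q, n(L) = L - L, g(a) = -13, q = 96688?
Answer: I*√27757 ≈ 166.6*I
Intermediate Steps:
n(L) = 0
h = -27757 (h = -124445 + 96688 = -27757)
√(h + n(g(-18))) = √(-27757 + 0) = √(-27757) = I*√27757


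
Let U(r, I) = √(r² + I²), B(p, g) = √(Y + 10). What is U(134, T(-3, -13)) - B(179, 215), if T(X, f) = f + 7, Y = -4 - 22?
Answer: -4*I + 2*√4498 ≈ 134.13 - 4.0*I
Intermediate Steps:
Y = -26
B(p, g) = 4*I (B(p, g) = √(-26 + 10) = √(-16) = 4*I)
T(X, f) = 7 + f
U(r, I) = √(I² + r²)
U(134, T(-3, -13)) - B(179, 215) = √((7 - 13)² + 134²) - 4*I = √((-6)² + 17956) - 4*I = √(36 + 17956) - 4*I = √17992 - 4*I = 2*√4498 - 4*I = -4*I + 2*√4498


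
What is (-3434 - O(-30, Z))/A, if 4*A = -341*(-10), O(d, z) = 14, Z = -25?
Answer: -6896/1705 ≈ -4.0446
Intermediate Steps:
A = 1705/2 (A = (-341*(-10))/4 = (¼)*3410 = 1705/2 ≈ 852.50)
(-3434 - O(-30, Z))/A = (-3434 - 1*14)/(1705/2) = (-3434 - 14)*(2/1705) = -3448*2/1705 = -6896/1705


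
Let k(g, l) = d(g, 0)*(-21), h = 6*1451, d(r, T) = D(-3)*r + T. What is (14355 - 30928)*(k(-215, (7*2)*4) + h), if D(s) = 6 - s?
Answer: -817728393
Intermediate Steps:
d(r, T) = T + 9*r (d(r, T) = (6 - 1*(-3))*r + T = (6 + 3)*r + T = 9*r + T = T + 9*r)
h = 8706
k(g, l) = -189*g (k(g, l) = (0 + 9*g)*(-21) = (9*g)*(-21) = -189*g)
(14355 - 30928)*(k(-215, (7*2)*4) + h) = (14355 - 30928)*(-189*(-215) + 8706) = -16573*(40635 + 8706) = -16573*49341 = -817728393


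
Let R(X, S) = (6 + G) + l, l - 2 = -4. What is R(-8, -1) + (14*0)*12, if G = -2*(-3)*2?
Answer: 16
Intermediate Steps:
l = -2 (l = 2 - 4 = -2)
G = 12 (G = 6*2 = 12)
R(X, S) = 16 (R(X, S) = (6 + 12) - 2 = 18 - 2 = 16)
R(-8, -1) + (14*0)*12 = 16 + (14*0)*12 = 16 + 0*12 = 16 + 0 = 16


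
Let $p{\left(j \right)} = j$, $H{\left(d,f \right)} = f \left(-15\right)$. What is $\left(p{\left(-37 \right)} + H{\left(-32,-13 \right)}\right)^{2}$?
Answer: $24964$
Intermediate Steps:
$H{\left(d,f \right)} = - 15 f$
$\left(p{\left(-37 \right)} + H{\left(-32,-13 \right)}\right)^{2} = \left(-37 - -195\right)^{2} = \left(-37 + 195\right)^{2} = 158^{2} = 24964$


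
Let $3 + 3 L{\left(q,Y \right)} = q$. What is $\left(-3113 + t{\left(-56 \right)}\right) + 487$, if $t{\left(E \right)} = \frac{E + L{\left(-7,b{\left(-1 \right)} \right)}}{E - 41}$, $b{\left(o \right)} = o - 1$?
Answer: $- \frac{763988}{291} \approx -2625.4$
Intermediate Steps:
$b{\left(o \right)} = -1 + o$
$L{\left(q,Y \right)} = -1 + \frac{q}{3}$
$t{\left(E \right)} = \frac{- \frac{10}{3} + E}{-41 + E}$ ($t{\left(E \right)} = \frac{E + \left(-1 + \frac{1}{3} \left(-7\right)\right)}{E - 41} = \frac{E - \frac{10}{3}}{-41 + E} = \frac{- \frac{10}{3} + E}{-41 + E}$)
$\left(-3113 + t{\left(-56 \right)}\right) + 487 = \left(-3113 + \frac{- \frac{10}{3} - 56}{-41 - 56}\right) + 487 = \left(-3113 + \frac{1}{-97} \left(- \frac{178}{3}\right)\right) + 487 = \left(-3113 - - \frac{178}{291}\right) + 487 = \left(-3113 + \frac{178}{291}\right) + 487 = - \frac{905705}{291} + 487 = - \frac{763988}{291}$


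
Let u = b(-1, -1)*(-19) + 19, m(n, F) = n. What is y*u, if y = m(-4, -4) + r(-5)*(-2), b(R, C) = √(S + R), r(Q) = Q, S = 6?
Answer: 114 - 114*√5 ≈ -140.91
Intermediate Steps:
b(R, C) = √(6 + R)
y = 6 (y = -4 - 5*(-2) = -4 + 10 = 6)
u = 19 - 19*√5 (u = √(6 - 1)*(-19) + 19 = √5*(-19) + 19 = -19*√5 + 19 = 19 - 19*√5 ≈ -23.485)
y*u = 6*(19 - 19*√5) = 114 - 114*√5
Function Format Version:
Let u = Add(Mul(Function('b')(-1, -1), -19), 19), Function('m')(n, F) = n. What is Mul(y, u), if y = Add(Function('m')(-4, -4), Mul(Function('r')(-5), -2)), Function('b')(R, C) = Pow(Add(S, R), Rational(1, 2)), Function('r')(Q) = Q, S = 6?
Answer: Add(114, Mul(-114, Pow(5, Rational(1, 2)))) ≈ -140.91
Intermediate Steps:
Function('b')(R, C) = Pow(Add(6, R), Rational(1, 2))
y = 6 (y = Add(-4, Mul(-5, -2)) = Add(-4, 10) = 6)
u = Add(19, Mul(-19, Pow(5, Rational(1, 2)))) (u = Add(Mul(Pow(Add(6, -1), Rational(1, 2)), -19), 19) = Add(Mul(Pow(5, Rational(1, 2)), -19), 19) = Add(Mul(-19, Pow(5, Rational(1, 2))), 19) = Add(19, Mul(-19, Pow(5, Rational(1, 2)))) ≈ -23.485)
Mul(y, u) = Mul(6, Add(19, Mul(-19, Pow(5, Rational(1, 2))))) = Add(114, Mul(-114, Pow(5, Rational(1, 2))))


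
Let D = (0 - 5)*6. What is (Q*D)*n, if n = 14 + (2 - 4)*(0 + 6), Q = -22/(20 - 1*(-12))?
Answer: 165/4 ≈ 41.250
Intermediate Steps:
D = -30 (D = -5*6 = -30)
Q = -11/16 (Q = -22/(20 + 12) = -22/32 = -22*1/32 = -11/16 ≈ -0.68750)
n = 2 (n = 14 - 2*6 = 14 - 12 = 2)
(Q*D)*n = -11/16*(-30)*2 = (165/8)*2 = 165/4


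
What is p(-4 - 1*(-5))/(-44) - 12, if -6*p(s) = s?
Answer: -3167/264 ≈ -11.996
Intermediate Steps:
p(s) = -s/6
p(-4 - 1*(-5))/(-44) - 12 = -(-4 - 1*(-5))/6/(-44) - 12 = -(-4 + 5)/6*(-1/44) - 12 = -⅙*1*(-1/44) - 12 = -⅙*(-1/44) - 12 = 1/264 - 12 = -3167/264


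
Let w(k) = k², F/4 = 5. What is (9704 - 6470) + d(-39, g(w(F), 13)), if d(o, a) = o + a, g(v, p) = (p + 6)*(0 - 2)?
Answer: 3157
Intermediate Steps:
F = 20 (F = 4*5 = 20)
g(v, p) = -12 - 2*p (g(v, p) = (6 + p)*(-2) = -12 - 2*p)
d(o, a) = a + o
(9704 - 6470) + d(-39, g(w(F), 13)) = (9704 - 6470) + ((-12 - 2*13) - 39) = 3234 + ((-12 - 26) - 39) = 3234 + (-38 - 39) = 3234 - 77 = 3157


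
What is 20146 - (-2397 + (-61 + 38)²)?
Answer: 22014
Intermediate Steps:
20146 - (-2397 + (-61 + 38)²) = 20146 - (-2397 + (-23)²) = 20146 - (-2397 + 529) = 20146 - 1*(-1868) = 20146 + 1868 = 22014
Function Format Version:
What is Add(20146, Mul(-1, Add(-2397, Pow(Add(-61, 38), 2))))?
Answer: 22014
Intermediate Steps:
Add(20146, Mul(-1, Add(-2397, Pow(Add(-61, 38), 2)))) = Add(20146, Mul(-1, Add(-2397, Pow(-23, 2)))) = Add(20146, Mul(-1, Add(-2397, 529))) = Add(20146, Mul(-1, -1868)) = Add(20146, 1868) = 22014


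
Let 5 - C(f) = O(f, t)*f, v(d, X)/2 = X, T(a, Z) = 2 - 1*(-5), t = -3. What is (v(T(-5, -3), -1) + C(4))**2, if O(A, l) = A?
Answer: 169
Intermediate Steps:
T(a, Z) = 7 (T(a, Z) = 2 + 5 = 7)
v(d, X) = 2*X
C(f) = 5 - f**2 (C(f) = 5 - f*f = 5 - f**2)
(v(T(-5, -3), -1) + C(4))**2 = (2*(-1) + (5 - 1*4**2))**2 = (-2 + (5 - 1*16))**2 = (-2 + (5 - 16))**2 = (-2 - 11)**2 = (-13)**2 = 169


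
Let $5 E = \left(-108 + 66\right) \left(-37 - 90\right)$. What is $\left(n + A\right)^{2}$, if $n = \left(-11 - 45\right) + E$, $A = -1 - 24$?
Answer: $\frac{24295041}{25} \approx 9.718 \cdot 10^{5}$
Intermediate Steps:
$A = -25$ ($A = -1 - 24 = -25$)
$E = \frac{5334}{5}$ ($E = \frac{\left(-108 + 66\right) \left(-37 - 90\right)}{5} = \frac{\left(-42\right) \left(-127\right)}{5} = \frac{1}{5} \cdot 5334 = \frac{5334}{5} \approx 1066.8$)
$n = \frac{5054}{5}$ ($n = \left(-11 - 45\right) + \frac{5334}{5} = -56 + \frac{5334}{5} = \frac{5054}{5} \approx 1010.8$)
$\left(n + A\right)^{2} = \left(\frac{5054}{5} - 25\right)^{2} = \left(\frac{4929}{5}\right)^{2} = \frac{24295041}{25}$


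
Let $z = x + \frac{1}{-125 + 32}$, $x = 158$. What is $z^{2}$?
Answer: $\frac{215884249}{8649} \approx 24961.0$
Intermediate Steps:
$z = \frac{14693}{93}$ ($z = 158 + \frac{1}{-125 + 32} = 158 + \frac{1}{-93} = 158 - \frac{1}{93} = \frac{14693}{93} \approx 157.99$)
$z^{2} = \left(\frac{14693}{93}\right)^{2} = \frac{215884249}{8649}$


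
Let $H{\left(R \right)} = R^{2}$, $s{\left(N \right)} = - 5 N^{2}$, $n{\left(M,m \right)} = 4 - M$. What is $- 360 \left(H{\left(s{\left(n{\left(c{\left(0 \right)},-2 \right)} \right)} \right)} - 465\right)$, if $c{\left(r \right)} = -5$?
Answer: $-58881600$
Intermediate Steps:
$- 360 \left(H{\left(s{\left(n{\left(c{\left(0 \right)},-2 \right)} \right)} \right)} - 465\right) = - 360 \left(\left(- 5 \left(4 - -5\right)^{2}\right)^{2} - 465\right) = - 360 \left(\left(- 5 \left(4 + 5\right)^{2}\right)^{2} - 465\right) = - 360 \left(\left(- 5 \cdot 9^{2}\right)^{2} - 465\right) = - 360 \left(\left(\left(-5\right) 81\right)^{2} - 465\right) = - 360 \left(\left(-405\right)^{2} - 465\right) = - 360 \left(164025 - 465\right) = \left(-360\right) 163560 = -58881600$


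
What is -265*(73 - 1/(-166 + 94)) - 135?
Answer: -1402825/72 ≈ -19484.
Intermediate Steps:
-265*(73 - 1/(-166 + 94)) - 135 = -265*(73 - 1/(-72)) - 135 = -265*(73 - 1*(-1/72)) - 135 = -265*(73 + 1/72) - 135 = -265*5257/72 - 135 = -1393105/72 - 135 = -1402825/72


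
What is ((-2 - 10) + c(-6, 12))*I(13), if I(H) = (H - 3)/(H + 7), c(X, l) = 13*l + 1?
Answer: 145/2 ≈ 72.500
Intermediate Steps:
c(X, l) = 1 + 13*l
I(H) = (-3 + H)/(7 + H)
((-2 - 10) + c(-6, 12))*I(13) = ((-2 - 10) + (1 + 13*12))*((-3 + 13)/(7 + 13)) = (-12 + (1 + 156))*(10/20) = (-12 + 157)*((1/20)*10) = 145*(½) = 145/2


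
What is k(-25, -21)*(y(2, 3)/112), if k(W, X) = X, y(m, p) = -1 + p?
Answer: -3/8 ≈ -0.37500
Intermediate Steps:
k(-25, -21)*(y(2, 3)/112) = -21*(-1 + 3)/112 = -42/112 = -21*1/56 = -3/8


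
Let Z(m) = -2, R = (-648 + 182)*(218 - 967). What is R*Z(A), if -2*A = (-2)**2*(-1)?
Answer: -698068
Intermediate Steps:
R = 349034 (R = -466*(-749) = 349034)
A = 2 (A = -(-2)**2*(-1)/2 = -2*(-1) = -1/2*(-4) = 2)
R*Z(A) = 349034*(-2) = -698068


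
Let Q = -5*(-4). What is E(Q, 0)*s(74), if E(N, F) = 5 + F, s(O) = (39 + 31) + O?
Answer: 720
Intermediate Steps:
Q = 20
s(O) = 70 + O
E(Q, 0)*s(74) = (5 + 0)*(70 + 74) = 5*144 = 720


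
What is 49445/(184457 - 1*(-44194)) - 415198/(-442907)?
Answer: 116834974513/101271128457 ≈ 1.1537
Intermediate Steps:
49445/(184457 - 1*(-44194)) - 415198/(-442907) = 49445/(184457 + 44194) - 415198*(-1/442907) = 49445/228651 + 415198/442907 = 116834974513/101271128457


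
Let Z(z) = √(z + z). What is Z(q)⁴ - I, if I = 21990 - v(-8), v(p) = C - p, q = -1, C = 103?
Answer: -21875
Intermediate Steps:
Z(z) = √2*√z (Z(z) = √(2*z) = √2*√z)
v(p) = 103 - p
I = 21879 (I = 21990 - (103 - 1*(-8)) = 21990 - (103 + 8) = 21990 - 1*111 = 21990 - 111 = 21879)
Z(q)⁴ - I = (√2*√(-1))⁴ - 1*21879 = (√2*I)⁴ - 21879 = (I*√2)⁴ - 21879 = 4 - 21879 = -21875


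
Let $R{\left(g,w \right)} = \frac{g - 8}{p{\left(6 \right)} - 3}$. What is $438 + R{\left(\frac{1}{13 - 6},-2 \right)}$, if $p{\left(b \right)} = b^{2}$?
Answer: $\frac{9193}{21} \approx 437.76$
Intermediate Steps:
$R{\left(g,w \right)} = - \frac{8}{33} + \frac{g}{33}$ ($R{\left(g,w \right)} = \frac{g - 8}{6^{2} - 3} = \frac{-8 + g}{36 - 3} = \frac{-8 + g}{33} = \left(-8 + g\right) \frac{1}{33} = - \frac{8}{33} + \frac{g}{33}$)
$438 + R{\left(\frac{1}{13 - 6},-2 \right)} = 438 - \left(\frac{8}{33} - \frac{1}{33 \left(13 - 6\right)}\right) = 438 - \left(\frac{8}{33} - \frac{1}{33 \cdot 7}\right) = 438 + \left(- \frac{8}{33} + \frac{1}{33} \cdot \frac{1}{7}\right) = 438 + \left(- \frac{8}{33} + \frac{1}{231}\right) = 438 - \frac{5}{21} = \frac{9193}{21}$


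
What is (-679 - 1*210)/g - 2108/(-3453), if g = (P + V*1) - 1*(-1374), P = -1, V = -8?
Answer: -9157/224445 ≈ -0.040798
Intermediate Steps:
g = 1365 (g = (-1 - 8*1) - 1*(-1374) = (-1 - 8) + 1374 = -9 + 1374 = 1365)
(-679 - 1*210)/g - 2108/(-3453) = (-679 - 1*210)/1365 - 2108/(-3453) = (-679 - 210)*(1/1365) - 2108*(-1/3453) = -889*1/1365 + 2108/3453 = -127/195 + 2108/3453 = -9157/224445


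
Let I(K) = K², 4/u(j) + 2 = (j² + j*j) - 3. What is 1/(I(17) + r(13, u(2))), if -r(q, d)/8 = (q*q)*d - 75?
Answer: -3/2741 ≈ -0.0010945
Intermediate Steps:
u(j) = 4/(-5 + 2*j²) (u(j) = 4/(-2 + ((j² + j*j) - 3)) = 4/(-2 + ((j² + j²) - 3)) = 4/(-2 + (2*j² - 3)) = 4/(-2 + (-3 + 2*j²)) = 4/(-5 + 2*j²))
r(q, d) = 600 - 8*d*q² (r(q, d) = -8*((q*q)*d - 75) = -8*(q²*d - 75) = -8*(d*q² - 75) = -8*(-75 + d*q²) = 600 - 8*d*q²)
1/(I(17) + r(13, u(2))) = 1/(17² + (600 - 8*4/(-5 + 2*2²)*13²)) = 1/(289 + (600 - 8*4/(-5 + 2*4)*169)) = 1/(289 + (600 - 8*4/(-5 + 8)*169)) = 1/(289 + (600 - 8*4/3*169)) = 1/(289 + (600 - 5408/3)) = 1/(289 - 3608/3) = 1/(-2741/3) = -3/2741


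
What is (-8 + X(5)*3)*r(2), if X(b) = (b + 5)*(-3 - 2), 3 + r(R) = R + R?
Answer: -158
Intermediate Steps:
r(R) = -3 + 2*R (r(R) = -3 + (R + R) = -3 + 2*R)
X(b) = -25 - 5*b (X(b) = (5 + b)*(-5) = -25 - 5*b)
(-8 + X(5)*3)*r(2) = (-8 + (-25 - 5*5)*3)*(-3 + 2*2) = (-8 + (-25 - 25)*3)*(-3 + 4) = (-8 - 50*3)*1 = (-8 - 150)*1 = -158*1 = -158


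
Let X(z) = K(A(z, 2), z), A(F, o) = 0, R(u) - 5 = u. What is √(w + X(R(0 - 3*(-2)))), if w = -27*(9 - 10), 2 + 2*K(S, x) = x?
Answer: 3*√14/2 ≈ 5.6125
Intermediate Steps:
R(u) = 5 + u
K(S, x) = -1 + x/2
w = 27 (w = -27*(-1) = 27)
X(z) = -1 + z/2
√(w + X(R(0 - 3*(-2)))) = √(27 + (-1 + (5 + (0 - 3*(-2)))/2)) = √(27 + (-1 + (5 + (0 + 6))/2)) = √(27 + (-1 + (5 + 6)/2)) = √(27 + (-1 + (½)*11)) = √(27 + (-1 + 11/2)) = √(27 + 9/2) = √(63/2) = 3*√14/2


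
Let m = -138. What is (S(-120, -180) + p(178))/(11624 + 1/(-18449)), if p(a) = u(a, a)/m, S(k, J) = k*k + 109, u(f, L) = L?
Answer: 18468039368/14797131075 ≈ 1.2481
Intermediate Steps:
S(k, J) = 109 + k² (S(k, J) = k² + 109 = 109 + k²)
p(a) = -a/138 (p(a) = a/(-138) = a*(-1/138) = -a/138)
(S(-120, -180) + p(178))/(11624 + 1/(-18449)) = ((109 + (-120)²) - 1/138*178)/(11624 + 1/(-18449)) = ((109 + 14400) - 89/69)/(11624 - 1/18449) = (14509 - 89/69)/(214451175/18449) = (1001032/69)*(18449/214451175) = 18468039368/14797131075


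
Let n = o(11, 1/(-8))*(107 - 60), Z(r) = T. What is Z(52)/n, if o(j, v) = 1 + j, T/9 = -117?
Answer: -351/188 ≈ -1.8670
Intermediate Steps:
T = -1053 (T = 9*(-117) = -1053)
Z(r) = -1053
n = 564 (n = (1 + 11)*(107 - 60) = 12*47 = 564)
Z(52)/n = -1053/564 = -1053*1/564 = -351/188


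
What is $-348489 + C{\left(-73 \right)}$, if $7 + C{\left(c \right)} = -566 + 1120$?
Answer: $-347942$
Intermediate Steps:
$C{\left(c \right)} = 547$ ($C{\left(c \right)} = -7 + \left(-566 + 1120\right) = -7 + 554 = 547$)
$-348489 + C{\left(-73 \right)} = -348489 + 547 = -347942$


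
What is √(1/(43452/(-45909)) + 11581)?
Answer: √67480916169/2414 ≈ 107.61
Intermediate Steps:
√(1/(43452/(-45909)) + 11581) = √(1/(43452*(-1/45909)) + 11581) = √(1/(-4828/5101) + 11581) = √(-5101/4828 + 11581) = √(55907967/4828) = √67480916169/2414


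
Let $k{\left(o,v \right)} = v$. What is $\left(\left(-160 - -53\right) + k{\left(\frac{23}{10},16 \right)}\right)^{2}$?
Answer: $8281$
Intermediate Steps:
$\left(\left(-160 - -53\right) + k{\left(\frac{23}{10},16 \right)}\right)^{2} = \left(\left(-160 - -53\right) + 16\right)^{2} = \left(\left(-160 + 53\right) + 16\right)^{2} = \left(-107 + 16\right)^{2} = \left(-91\right)^{2} = 8281$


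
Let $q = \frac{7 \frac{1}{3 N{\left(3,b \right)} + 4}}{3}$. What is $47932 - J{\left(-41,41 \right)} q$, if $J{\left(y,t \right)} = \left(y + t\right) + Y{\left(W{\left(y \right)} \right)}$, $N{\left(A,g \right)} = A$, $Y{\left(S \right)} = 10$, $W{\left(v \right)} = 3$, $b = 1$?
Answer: $\frac{1869278}{39} \approx 47930.0$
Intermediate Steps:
$q = \frac{7}{39}$ ($q = \frac{7 \frac{1}{3 \cdot 3 + 4}}{3} = \frac{7}{9 + 4} \cdot \frac{1}{3} = \frac{7}{13} \cdot \frac{1}{3} = \frac{7}{39} \approx 0.17949$)
$J{\left(y,t \right)} = 10 + t + y$ ($J{\left(y,t \right)} = \left(y + t\right) + 10 = \left(t + y\right) + 10 = 10 + t + y$)
$47932 - J{\left(-41,41 \right)} q = 47932 - \left(10 + 41 - 41\right) \frac{7}{39} = 47932 - 10 \cdot \frac{7}{39} = 47932 - \frac{70}{39} = \frac{1869278}{39}$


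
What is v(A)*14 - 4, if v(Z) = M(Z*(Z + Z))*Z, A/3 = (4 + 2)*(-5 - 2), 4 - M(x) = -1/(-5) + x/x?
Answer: -24716/5 ≈ -4943.2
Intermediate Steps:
M(x) = 14/5 (M(x) = 4 - (-1/(-5) + x/x) = 4 - (-1*(-⅕) + 1) = 4 - (⅕ + 1) = 4 - 1*6/5 = 4 - 6/5 = 14/5)
A = -126 (A = 3*((4 + 2)*(-5 - 2)) = 3*(6*(-7)) = 3*(-42) = -126)
v(Z) = 14*Z/5
v(A)*14 - 4 = ((14/5)*(-126))*14 - 4 = -1764/5*14 - 4 = -24696/5 - 4 = -24716/5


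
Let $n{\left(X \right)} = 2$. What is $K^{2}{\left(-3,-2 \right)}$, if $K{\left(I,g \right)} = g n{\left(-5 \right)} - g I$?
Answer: $576$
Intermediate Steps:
$K{\left(I,g \right)} = - 2 I g^{2}$ ($K{\left(I,g \right)} = g 2 - g I = 2 g \left(- I g\right) = - 2 I g^{2}$)
$K^{2}{\left(-3,-2 \right)} = \left(\left(-2\right) \left(-3\right) \left(-2\right)^{2}\right)^{2} = \left(\left(-2\right) \left(-3\right) 4\right)^{2} = 24^{2} = 576$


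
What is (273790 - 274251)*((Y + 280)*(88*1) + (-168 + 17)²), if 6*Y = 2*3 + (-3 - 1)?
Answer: -65651471/3 ≈ -2.1884e+7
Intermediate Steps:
Y = ⅓ (Y = (2*3 + (-3 - 1))/6 = (6 - 4)/6 = (⅙)*2 = ⅓ ≈ 0.33333)
(273790 - 274251)*((Y + 280)*(88*1) + (-168 + 17)²) = (273790 - 274251)*((⅓ + 280)*(88*1) + (-168 + 17)²) = -461*((841/3)*88 + (-151)²) = -461*(74008/3 + 22801) = -461*142411/3 = -65651471/3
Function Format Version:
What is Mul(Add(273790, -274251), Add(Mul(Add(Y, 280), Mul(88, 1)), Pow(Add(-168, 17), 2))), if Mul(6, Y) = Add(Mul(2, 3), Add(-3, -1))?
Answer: Rational(-65651471, 3) ≈ -2.1884e+7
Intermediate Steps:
Y = Rational(1, 3) (Y = Mul(Rational(1, 6), Add(Mul(2, 3), Add(-3, -1))) = Mul(Rational(1, 6), Add(6, -4)) = Mul(Rational(1, 6), 2) = Rational(1, 3) ≈ 0.33333)
Mul(Add(273790, -274251), Add(Mul(Add(Y, 280), Mul(88, 1)), Pow(Add(-168, 17), 2))) = Mul(Add(273790, -274251), Add(Mul(Add(Rational(1, 3), 280), Mul(88, 1)), Pow(Add(-168, 17), 2))) = Mul(-461, Add(Mul(Rational(841, 3), 88), Pow(-151, 2))) = Mul(-461, Add(Rational(74008, 3), 22801)) = Mul(-461, Rational(142411, 3)) = Rational(-65651471, 3)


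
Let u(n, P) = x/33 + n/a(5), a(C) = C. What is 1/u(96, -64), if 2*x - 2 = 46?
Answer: 55/1096 ≈ 0.050182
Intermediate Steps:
x = 24 (x = 1 + (½)*46 = 1 + 23 = 24)
u(n, P) = 8/11 + n/5 (u(n, P) = 24/33 + n/5 = 24*(1/33) + n*(⅕) = 8/11 + n/5)
1/u(96, -64) = 1/(8/11 + (⅕)*96) = 1/(8/11 + 96/5) = 1/(1096/55) = 55/1096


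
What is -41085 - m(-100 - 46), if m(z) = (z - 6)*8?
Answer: -39869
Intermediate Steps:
m(z) = -48 + 8*z (m(z) = (-6 + z)*8 = -48 + 8*z)
-41085 - m(-100 - 46) = -41085 - (-48 + 8*(-100 - 46)) = -41085 - (-48 + 8*(-146)) = -41085 - (-48 - 1168) = -41085 - 1*(-1216) = -41085 + 1216 = -39869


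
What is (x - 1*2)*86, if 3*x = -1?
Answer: -602/3 ≈ -200.67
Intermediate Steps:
x = -⅓ (x = (⅓)*(-1) = -⅓ ≈ -0.33333)
(x - 1*2)*86 = (-⅓ - 1*2)*86 = (-⅓ - 2)*86 = -7/3*86 = -602/3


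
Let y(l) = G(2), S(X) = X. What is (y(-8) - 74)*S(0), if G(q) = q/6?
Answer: 0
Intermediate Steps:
G(q) = q/6 (G(q) = q*(1/6) = q/6)
y(l) = 1/3 (y(l) = (1/6)*2 = 1/3)
(y(-8) - 74)*S(0) = (1/3 - 74)*0 = -221/3*0 = 0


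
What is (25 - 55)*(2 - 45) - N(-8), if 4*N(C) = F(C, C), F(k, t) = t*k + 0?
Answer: 1274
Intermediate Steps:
F(k, t) = k*t (F(k, t) = k*t + 0 = k*t)
N(C) = C**2/4 (N(C) = (C*C)/4 = C**2/4)
(25 - 55)*(2 - 45) - N(-8) = (25 - 55)*(2 - 45) - (-8)**2/4 = -30*(-43) - 64/4 = 1290 - 1*16 = 1290 - 16 = 1274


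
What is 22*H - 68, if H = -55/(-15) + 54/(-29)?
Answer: -2462/87 ≈ -28.299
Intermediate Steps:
H = 157/87 (H = -55*(-1/15) + 54*(-1/29) = 11/3 - 54/29 = 157/87 ≈ 1.8046)
22*H - 68 = 22*(157/87) - 68 = 3454/87 - 68 = -2462/87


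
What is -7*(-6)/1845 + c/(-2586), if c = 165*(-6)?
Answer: 107509/265065 ≈ 0.40559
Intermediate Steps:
c = -990
-7*(-6)/1845 + c/(-2586) = -7*(-6)/1845 - 990/(-2586) = 42*(1/1845) - 990*(-1/2586) = 14/615 + 165/431 = 107509/265065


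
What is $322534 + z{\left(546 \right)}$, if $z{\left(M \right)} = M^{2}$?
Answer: $620650$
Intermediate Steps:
$322534 + z{\left(546 \right)} = 322534 + 546^{2} = 322534 + 298116 = 620650$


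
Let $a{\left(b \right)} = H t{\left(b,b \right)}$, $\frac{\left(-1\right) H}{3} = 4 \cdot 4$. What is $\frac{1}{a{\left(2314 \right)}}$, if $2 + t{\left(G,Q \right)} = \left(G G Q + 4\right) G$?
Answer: $- \frac{1}{1376241519958560} \approx -7.2662 \cdot 10^{-16}$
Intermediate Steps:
$t{\left(G,Q \right)} = -2 + G \left(4 + Q G^{2}\right)$ ($t{\left(G,Q \right)} = -2 + \left(G G Q + 4\right) G = -2 + \left(G^{2} Q + 4\right) G = -2 + \left(Q G^{2} + 4\right) G = -2 + \left(4 + Q G^{2}\right) G = -2 + G \left(4 + Q G^{2}\right)$)
$H = -48$ ($H = - 3 \cdot 4 \cdot 4 = \left(-3\right) 16 = -48$)
$a{\left(b \right)} = 96 - 192 b - 48 b^{4}$ ($a{\left(b \right)} = - 48 \left(-2 + 4 b + b b^{3}\right) = - 48 \left(-2 + 4 b + b^{4}\right) = - 48 \left(-2 + b^{4} + 4 b\right) = 96 - 192 b - 48 b^{4}$)
$\frac{1}{a{\left(2314 \right)}} = \frac{1}{96 - 444288 - 48 \cdot 2314^{4}} = \frac{1}{96 - 444288 - 1376241519514368} = \frac{1}{-1376241519958560} = - \frac{1}{1376241519958560}$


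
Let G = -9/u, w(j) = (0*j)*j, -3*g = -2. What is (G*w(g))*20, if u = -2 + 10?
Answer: 0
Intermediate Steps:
g = ⅔ (g = -⅓*(-2) = ⅔ ≈ 0.66667)
w(j) = 0 (w(j) = 0*j = 0)
u = 8
G = -9/8 ≈ -1.1250
(G*w(g))*20 = -9/8*0*20 = 0*20 = 0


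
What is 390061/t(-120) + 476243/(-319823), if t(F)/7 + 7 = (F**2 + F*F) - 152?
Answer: 4181421266/9160050543 ≈ 0.45648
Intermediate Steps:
t(F) = -1113 + 14*F**2 (t(F) = -49 + 7*((F**2 + F*F) - 152) = -49 + 7*((F**2 + F**2) - 152) = -49 + 7*(2*F**2 - 152) = -49 + 7*(-152 + 2*F**2) = -49 + (-1064 + 14*F**2) = -1113 + 14*F**2)
390061/t(-120) + 476243/(-319823) = 390061/(-1113 + 14*(-120)**2) + 476243/(-319823) = 390061/(-1113 + 14*14400) + 476243*(-1/319823) = 390061/(-1113 + 201600) - 476243/319823 = 390061/200487 - 476243/319823 = 390061*(1/200487) - 476243/319823 = 55723/28641 - 476243/319823 = 4181421266/9160050543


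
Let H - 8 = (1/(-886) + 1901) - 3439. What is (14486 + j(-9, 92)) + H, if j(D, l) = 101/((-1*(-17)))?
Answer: 195232741/15062 ≈ 12962.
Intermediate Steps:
H = -1355581/886 (H = 8 + ((1/(-886) + 1901) - 3439) = 8 + ((-1/886 + 1901) - 3439) = 8 + (1684285/886 - 3439) = 8 - 1362669/886 = -1355581/886 ≈ -1530.0)
j(D, l) = 101/17
(14486 + j(-9, 92)) + H = (14486 + 101/17) - 1355581/886 = 246363/17 - 1355581/886 = 195232741/15062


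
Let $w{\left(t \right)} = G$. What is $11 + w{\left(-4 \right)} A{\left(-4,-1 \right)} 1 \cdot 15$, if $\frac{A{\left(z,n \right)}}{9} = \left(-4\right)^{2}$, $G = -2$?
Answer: $-4309$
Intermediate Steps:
$A{\left(z,n \right)} = 144$ ($A{\left(z,n \right)} = 9 \left(-4\right)^{2} = 9 \cdot 16 = 144$)
$w{\left(t \right)} = -2$
$11 + w{\left(-4 \right)} A{\left(-4,-1 \right)} 1 \cdot 15 = 11 + \left(-2\right) 144 \cdot 1 \cdot 15 = 11 + \left(-288\right) 1 \cdot 15 = 11 - 4320 = -4309$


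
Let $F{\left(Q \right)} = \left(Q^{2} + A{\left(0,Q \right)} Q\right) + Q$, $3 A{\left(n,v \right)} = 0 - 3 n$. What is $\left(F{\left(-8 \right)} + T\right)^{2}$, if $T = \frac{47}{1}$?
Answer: $10609$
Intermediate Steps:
$T = 47$ ($T = 47 \cdot 1 = 47$)
$A{\left(n,v \right)} = - n$ ($A{\left(n,v \right)} = \frac{0 - 3 n}{3} = \frac{\left(-3\right) n}{3} = - n$)
$F{\left(Q \right)} = Q + Q^{2}$ ($F{\left(Q \right)} = \left(Q^{2} + \left(-1\right) 0 Q\right) + Q = \left(Q^{2} + 0 Q\right) + Q = \left(Q^{2} + 0\right) + Q = Q^{2} + Q = Q + Q^{2}$)
$\left(F{\left(-8 \right)} + T\right)^{2} = \left(- 8 \left(1 - 8\right) + 47\right)^{2} = \left(\left(-8\right) \left(-7\right) + 47\right)^{2} = \left(56 + 47\right)^{2} = 103^{2} = 10609$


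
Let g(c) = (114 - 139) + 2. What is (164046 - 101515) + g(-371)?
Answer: 62508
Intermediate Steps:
g(c) = -23 (g(c) = -25 + 2 = -23)
(164046 - 101515) + g(-371) = (164046 - 101515) - 23 = 62531 - 23 = 62508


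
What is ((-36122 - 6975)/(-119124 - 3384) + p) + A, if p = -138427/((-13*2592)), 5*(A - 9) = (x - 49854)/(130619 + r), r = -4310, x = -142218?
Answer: 317570172229763/24139226236320 ≈ 13.156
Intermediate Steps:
A = 1830611/210515 (A = 9 + ((-142218 - 49854)/(130619 - 4310))/5 = 9 + (-192072/126309)/5 = 9 + (-192072*1/126309)/5 = 9 + (⅕)*(-64024/42103) = 9 - 64024/210515 = 1830611/210515 ≈ 8.6959)
p = 138427/33696 (p = -138427/(-33696) = -138427*(-1/33696) = 138427/33696 ≈ 4.1081)
((-36122 - 6975)/(-119124 - 3384) + p) + A = ((-36122 - 6975)/(-119124 - 3384) + 138427/33696) + 1830611/210515 = (-43097/(-122508) + 138427/33696) + 1830611/210515 = (-43097*(-1/122508) + 138427/33696) + 1830611/210515 = (43097/122508 + 138427/33696) + 1830611/210515 = 511405873/114667488 + 1830611/210515 = 317570172229763/24139226236320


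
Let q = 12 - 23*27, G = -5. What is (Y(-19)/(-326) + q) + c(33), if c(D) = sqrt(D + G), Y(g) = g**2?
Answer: -198895/326 + 2*sqrt(7) ≈ -604.82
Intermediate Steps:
c(D) = sqrt(-5 + D) (c(D) = sqrt(D - 5) = sqrt(-5 + D))
q = -609 (q = 12 - 621 = -609)
(Y(-19)/(-326) + q) + c(33) = ((-19)**2/(-326) - 609) + sqrt(-5 + 33) = (361*(-1/326) - 609) + sqrt(28) = (-361/326 - 609) + 2*sqrt(7) = -198895/326 + 2*sqrt(7)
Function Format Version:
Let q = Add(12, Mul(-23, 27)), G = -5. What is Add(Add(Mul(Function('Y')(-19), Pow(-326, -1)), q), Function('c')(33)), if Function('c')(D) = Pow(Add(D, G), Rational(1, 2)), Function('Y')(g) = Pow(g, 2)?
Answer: Add(Rational(-198895, 326), Mul(2, Pow(7, Rational(1, 2)))) ≈ -604.82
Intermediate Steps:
Function('c')(D) = Pow(Add(-5, D), Rational(1, 2)) (Function('c')(D) = Pow(Add(D, -5), Rational(1, 2)) = Pow(Add(-5, D), Rational(1, 2)))
q = -609 (q = Add(12, -621) = -609)
Add(Add(Mul(Function('Y')(-19), Pow(-326, -1)), q), Function('c')(33)) = Add(Add(Mul(Pow(-19, 2), Pow(-326, -1)), -609), Pow(Add(-5, 33), Rational(1, 2))) = Add(Add(Mul(361, Rational(-1, 326)), -609), Pow(28, Rational(1, 2))) = Add(Add(Rational(-361, 326), -609), Mul(2, Pow(7, Rational(1, 2)))) = Add(Rational(-198895, 326), Mul(2, Pow(7, Rational(1, 2))))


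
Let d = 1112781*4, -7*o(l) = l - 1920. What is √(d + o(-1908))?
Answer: 4*√13633242/7 ≈ 2109.9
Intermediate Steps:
o(l) = 1920/7 - l/7 (o(l) = -(l - 1920)/7 = -(-1920 + l)/7 = 1920/7 - l/7)
d = 4451124
√(d + o(-1908)) = √(4451124 + (1920/7 - ⅐*(-1908))) = √(4451124 + (1920/7 + 1908/7)) = √(4451124 + 3828/7) = √(31161696/7) = 4*√13633242/7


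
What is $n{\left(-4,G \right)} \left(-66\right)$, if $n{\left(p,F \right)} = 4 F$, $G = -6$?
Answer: $1584$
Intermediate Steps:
$n{\left(-4,G \right)} \left(-66\right) = 4 \left(-6\right) \left(-66\right) = \left(-24\right) \left(-66\right) = 1584$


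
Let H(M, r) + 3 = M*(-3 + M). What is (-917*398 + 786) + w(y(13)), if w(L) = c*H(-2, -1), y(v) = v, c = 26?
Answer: -363998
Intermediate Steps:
H(M, r) = -3 + M*(-3 + M)
w(L) = 182 (w(L) = 26*(-3 + (-2)² - 3*(-2)) = 26*(-3 + 4 + 6) = 26*7 = 182)
(-917*398 + 786) + w(y(13)) = (-917*398 + 786) + 182 = (-364966 + 786) + 182 = -364180 + 182 = -363998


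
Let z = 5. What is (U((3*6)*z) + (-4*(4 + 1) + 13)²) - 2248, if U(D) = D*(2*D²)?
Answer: 1455801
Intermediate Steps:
U(D) = 2*D³
(U((3*6)*z) + (-4*(4 + 1) + 13)²) - 2248 = (2*((3*6)*5)³ + (-4*(4 + 1) + 13)²) - 2248 = (2*(18*5)³ + (-4*5 + 13)²) - 2248 = (2*90³ + (-20 + 13)²) - 2248 = (2*729000 + (-7)²) - 2248 = (1458000 + 49) - 2248 = 1458049 - 2248 = 1455801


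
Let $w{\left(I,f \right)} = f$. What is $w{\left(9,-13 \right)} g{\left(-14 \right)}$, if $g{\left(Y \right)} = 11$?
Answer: $-143$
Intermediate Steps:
$w{\left(9,-13 \right)} g{\left(-14 \right)} = \left(-13\right) 11 = -143$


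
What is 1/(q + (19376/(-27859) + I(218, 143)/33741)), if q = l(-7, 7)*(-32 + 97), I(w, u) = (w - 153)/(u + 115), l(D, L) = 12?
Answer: 242517553902/188995022325467 ≈ 0.0012832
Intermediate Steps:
I(w, u) = (-153 + w)/(115 + u)
q = 780 (q = 12*(-32 + 97) = 12*65 = 780)
1/(q + (19376/(-27859) + I(218, 143)/33741)) = 1/(780 + (19376/(-27859) + ((-153 + 218)/(115 + 143))/33741)) = 1/(780 + (19376*(-1/27859) + (65/258)*(1/33741))) = 1/(780 + (-19376/27859 + ((1/258)*65)*(1/33741))) = 1/(780 + (-19376/27859 + (65/258)*(1/33741))) = 1/(780 + (-19376/27859 + 65/8705178)) = 1/(780 - 168669718093/242517553902) = 1/(188995022325467/242517553902) = 242517553902/188995022325467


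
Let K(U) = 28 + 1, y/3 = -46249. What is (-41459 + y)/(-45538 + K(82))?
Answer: 180206/45509 ≈ 3.9598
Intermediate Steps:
y = -138747 (y = 3*(-46249) = -138747)
K(U) = 29
(-41459 + y)/(-45538 + K(82)) = (-41459 - 138747)/(-45538 + 29) = -180206/(-45509) = -180206*(-1/45509) = 180206/45509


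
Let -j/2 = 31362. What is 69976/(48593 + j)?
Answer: -69976/14131 ≈ -4.9520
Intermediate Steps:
j = -62724 (j = -2*31362 = -62724)
69976/(48593 + j) = 69976/(48593 - 62724) = 69976/(-14131) = 69976*(-1/14131) = -69976/14131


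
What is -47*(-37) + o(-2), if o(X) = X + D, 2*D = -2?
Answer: 1736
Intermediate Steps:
D = -1 (D = (½)*(-2) = -1)
o(X) = -1 + X (o(X) = X - 1 = -1 + X)
-47*(-37) + o(-2) = -47*(-37) + (-1 - 2) = 1739 - 3 = 1736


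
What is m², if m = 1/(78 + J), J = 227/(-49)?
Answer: 2401/12924025 ≈ 0.00018578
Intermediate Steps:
J = -227/49 (J = 227*(-1/49) = -227/49 ≈ -4.6327)
m = 49/3595 (m = 1/(78 - 227/49) = 1/(3595/49) = 49/3595 ≈ 0.013630)
m² = (49/3595)² = 2401/12924025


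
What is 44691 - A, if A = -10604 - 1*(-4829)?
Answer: 50466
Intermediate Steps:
A = -5775 (A = -10604 + 4829 = -5775)
44691 - A = 44691 - 1*(-5775) = 44691 + 5775 = 50466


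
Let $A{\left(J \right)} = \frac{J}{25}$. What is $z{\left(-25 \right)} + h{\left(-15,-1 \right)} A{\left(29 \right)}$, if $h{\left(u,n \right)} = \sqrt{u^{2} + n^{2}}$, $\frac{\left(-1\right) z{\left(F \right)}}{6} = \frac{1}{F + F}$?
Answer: $\frac{3}{25} + \frac{29 \sqrt{226}}{25} \approx 17.559$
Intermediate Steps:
$A{\left(J \right)} = \frac{J}{25}$ ($A{\left(J \right)} = J \frac{1}{25} = \frac{J}{25}$)
$z{\left(F \right)} = - \frac{3}{F}$ ($z{\left(F \right)} = - \frac{6}{F + F} = - \frac{6}{2 F} = - 6 \frac{1}{2 F} = - \frac{3}{F}$)
$h{\left(u,n \right)} = \sqrt{n^{2} + u^{2}}$
$z{\left(-25 \right)} + h{\left(-15,-1 \right)} A{\left(29 \right)} = - \frac{3}{-25} + \sqrt{\left(-1\right)^{2} + \left(-15\right)^{2}} \cdot \frac{1}{25} \cdot 29 = \left(-3\right) \left(- \frac{1}{25}\right) + \sqrt{1 + 225} \cdot \frac{29}{25} = \frac{3}{25} + \sqrt{226} \cdot \frac{29}{25} = \frac{3}{25} + \frac{29 \sqrt{226}}{25}$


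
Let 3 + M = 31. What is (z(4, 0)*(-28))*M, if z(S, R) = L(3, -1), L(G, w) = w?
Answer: 784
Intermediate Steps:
z(S, R) = -1
M = 28 (M = -3 + 31 = 28)
(z(4, 0)*(-28))*M = -1*(-28)*28 = 28*28 = 784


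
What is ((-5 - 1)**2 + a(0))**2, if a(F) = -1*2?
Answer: 1156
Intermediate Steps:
a(F) = -2
((-5 - 1)**2 + a(0))**2 = ((-5 - 1)**2 - 2)**2 = ((-6)**2 - 2)**2 = (36 - 2)**2 = 34**2 = 1156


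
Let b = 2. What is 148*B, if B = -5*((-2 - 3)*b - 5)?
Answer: 11100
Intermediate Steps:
B = 75 (B = -5*((-2 - 3)*2 - 5) = -5*(-5*2 - 5) = -5*(-10 - 5) = -5*(-15) = 75)
148*B = 148*75 = 11100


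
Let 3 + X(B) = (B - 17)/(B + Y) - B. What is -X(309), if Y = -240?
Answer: 21236/69 ≈ 307.77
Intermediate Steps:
X(B) = -3 - B + (-17 + B)/(-240 + B) (X(B) = -3 + ((B - 17)/(B - 240) - B) = -3 + ((-17 + B)/(-240 + B) - B) = -3 + (-B + (-17 + B)/(-240 + B)) = -3 - B + (-17 + B)/(-240 + B))
-X(309) = -(703 - 1*309**2 + 238*309)/(-240 + 309) = -(703 - 1*95481 + 73542)/69 = -(703 - 95481 + 73542)/69 = -(-21236)/69 = -1*(-21236/69) = 21236/69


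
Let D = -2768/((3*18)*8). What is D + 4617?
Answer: 124486/27 ≈ 4610.6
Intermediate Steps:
D = -173/27 (D = -2768/(54*8) = -2768/432 = -2768*1/432 = -173/27 ≈ -6.4074)
D + 4617 = -173/27 + 4617 = 124486/27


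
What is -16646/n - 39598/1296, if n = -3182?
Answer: -26106905/1030968 ≈ -25.323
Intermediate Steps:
-16646/n - 39598/1296 = -16646/(-3182) - 39598/1296 = -16646*(-1/3182) - 39598*1/1296 = 8323/1591 - 19799/648 = -26106905/1030968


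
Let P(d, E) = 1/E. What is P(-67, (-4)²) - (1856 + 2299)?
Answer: -66479/16 ≈ -4154.9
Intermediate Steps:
P(-67, (-4)²) - (1856 + 2299) = 1/((-4)²) - (1856 + 2299) = 1/16 - 1*4155 = 1/16 - 4155 = -66479/16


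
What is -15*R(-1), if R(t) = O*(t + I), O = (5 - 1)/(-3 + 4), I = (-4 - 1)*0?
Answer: 60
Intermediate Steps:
I = 0 (I = -5*0 = 0)
O = 4 (O = 4/1 = 4*1 = 4)
R(t) = 4*t (R(t) = 4*(t + 0) = 4*t)
-15*R(-1) = -60*(-1) = -15*(-4) = 60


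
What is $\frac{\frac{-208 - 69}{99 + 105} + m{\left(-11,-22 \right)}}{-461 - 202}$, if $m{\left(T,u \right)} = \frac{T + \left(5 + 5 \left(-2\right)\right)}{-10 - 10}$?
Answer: $\frac{569}{676260} \approx 0.00084139$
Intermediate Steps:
$m{\left(T,u \right)} = \frac{1}{4} - \frac{T}{20}$ ($m{\left(T,u \right)} = \frac{T + \left(5 - 10\right)}{-20} = \left(T - 5\right) \left(- \frac{1}{20}\right) = \left(-5 + T\right) \left(- \frac{1}{20}\right) = \frac{1}{4} - \frac{T}{20}$)
$\frac{\frac{-208 - 69}{99 + 105} + m{\left(-11,-22 \right)}}{-461 - 202} = \frac{\frac{-208 - 69}{99 + 105} + \left(\frac{1}{4} - - \frac{11}{20}\right)}{-461 - 202} = \frac{- \frac{277}{204} + \left(\frac{1}{4} + \frac{11}{20}\right)}{-663} = \left(\left(-277\right) \frac{1}{204} + \frac{4}{5}\right) \left(- \frac{1}{663}\right) = \left(- \frac{277}{204} + \frac{4}{5}\right) \left(- \frac{1}{663}\right) = \left(- \frac{569}{1020}\right) \left(- \frac{1}{663}\right) = \frac{569}{676260}$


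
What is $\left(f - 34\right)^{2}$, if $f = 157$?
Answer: $15129$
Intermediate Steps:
$\left(f - 34\right)^{2} = \left(157 - 34\right)^{2} = 123^{2} = 15129$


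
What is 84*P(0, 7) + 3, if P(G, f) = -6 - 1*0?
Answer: -501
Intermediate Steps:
P(G, f) = -6 (P(G, f) = -6 + 0 = -6)
84*P(0, 7) + 3 = 84*(-6) + 3 = -504 + 3 = -501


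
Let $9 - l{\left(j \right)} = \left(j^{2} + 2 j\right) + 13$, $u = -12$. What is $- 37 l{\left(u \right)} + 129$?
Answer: $4717$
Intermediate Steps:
$l{\left(j \right)} = -4 - j^{2} - 2 j$ ($l{\left(j \right)} = 9 - \left(\left(j^{2} + 2 j\right) + 13\right) = 9 - \left(13 + j^{2} + 2 j\right) = -4 - j^{2} - 2 j$)
$- 37 l{\left(u \right)} + 129 = - 37 \left(-4 - \left(-12\right)^{2} - -24\right) + 129 = - 37 \left(-4 - 144 + 24\right) + 129 = \left(-37\right) \left(-124\right) + 129 = 4588 + 129 = 4717$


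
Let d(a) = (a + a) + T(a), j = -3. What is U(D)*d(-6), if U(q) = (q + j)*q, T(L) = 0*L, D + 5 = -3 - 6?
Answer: -2856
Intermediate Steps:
D = -14 (D = -5 + (-3 - 6) = -5 - 9 = -14)
T(L) = 0
U(q) = q*(-3 + q) (U(q) = (q - 3)*q = (-3 + q)*q = q*(-3 + q))
d(a) = 2*a (d(a) = (a + a) + 0 = 2*a + 0 = 2*a)
U(D)*d(-6) = (-14*(-3 - 14))*(2*(-6)) = -14*(-17)*(-12) = 238*(-12) = -2856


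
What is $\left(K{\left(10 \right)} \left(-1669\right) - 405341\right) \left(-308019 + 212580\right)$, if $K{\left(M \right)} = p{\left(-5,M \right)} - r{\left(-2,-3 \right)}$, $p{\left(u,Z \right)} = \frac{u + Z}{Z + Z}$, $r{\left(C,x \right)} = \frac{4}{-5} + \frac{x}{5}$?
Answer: $\frac{778963287783}{20} \approx 3.8948 \cdot 10^{10}$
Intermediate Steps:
$r{\left(C,x \right)} = - \frac{4}{5} + \frac{x}{5}$ ($r{\left(C,x \right)} = 4 \left(- \frac{1}{5}\right) + x \frac{1}{5} = - \frac{4}{5} + \frac{x}{5}$)
$p{\left(u,Z \right)} = \frac{Z + u}{2 Z}$
$K{\left(M \right)} = \frac{7}{5} + \frac{-5 + M}{2 M}$ ($K{\left(M \right)} = \frac{M - 5}{2 M} - \left(- \frac{4}{5} + \frac{1}{5} \left(-3\right)\right) = \frac{-5 + M}{2 M} - \left(- \frac{4}{5} - \frac{3}{5}\right) = \frac{-5 + M}{2 M} - - \frac{7}{5} = \frac{-5 + M}{2 M} + \frac{7}{5} = \frac{7}{5} + \frac{-5 + M}{2 M}$)
$\left(K{\left(10 \right)} \left(-1669\right) - 405341\right) \left(-308019 + 212580\right) = \left(\frac{-25 + 19 \cdot 10}{10 \cdot 10} \left(-1669\right) - 405341\right) \left(-308019 + 212580\right) = \left(\frac{1}{10} \cdot \frac{1}{10} \left(-25 + 190\right) \left(-1669\right) - 405341\right) \left(-95439\right) = \left(\frac{1}{10} \cdot \frac{1}{10} \cdot 165 \left(-1669\right) - 405341\right) \left(-95439\right) = \left(\frac{33}{20} \left(-1669\right) - 405341\right) \left(-95439\right) = \left(- \frac{55077}{20} - 405341\right) \left(-95439\right) = \left(- \frac{8161897}{20}\right) \left(-95439\right) = \frac{778963287783}{20}$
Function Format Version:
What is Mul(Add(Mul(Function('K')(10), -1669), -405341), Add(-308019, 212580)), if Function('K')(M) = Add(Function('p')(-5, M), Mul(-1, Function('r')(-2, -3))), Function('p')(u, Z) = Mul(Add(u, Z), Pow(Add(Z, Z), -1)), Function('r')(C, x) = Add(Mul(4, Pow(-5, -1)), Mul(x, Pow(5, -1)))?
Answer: Rational(778963287783, 20) ≈ 3.8948e+10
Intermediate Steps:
Function('r')(C, x) = Add(Rational(-4, 5), Mul(Rational(1, 5), x)) (Function('r')(C, x) = Add(Mul(4, Rational(-1, 5)), Mul(x, Rational(1, 5))) = Add(Rational(-4, 5), Mul(Rational(1, 5), x)))
Function('p')(u, Z) = Mul(Rational(1, 2), Pow(Z, -1), Add(Z, u)) (Function('p')(u, Z) = Mul(Add(Z, u), Pow(Mul(2, Z), -1)) = Mul(Add(Z, u), Mul(Rational(1, 2), Pow(Z, -1))) = Mul(Rational(1, 2), Pow(Z, -1), Add(Z, u)))
Function('K')(M) = Add(Rational(7, 5), Mul(Rational(1, 2), Pow(M, -1), Add(-5, M))) (Function('K')(M) = Add(Mul(Rational(1, 2), Pow(M, -1), Add(M, -5)), Mul(-1, Add(Rational(-4, 5), Mul(Rational(1, 5), -3)))) = Add(Mul(Rational(1, 2), Pow(M, -1), Add(-5, M)), Mul(-1, Add(Rational(-4, 5), Rational(-3, 5)))) = Add(Mul(Rational(1, 2), Pow(M, -1), Add(-5, M)), Mul(-1, Rational(-7, 5))) = Add(Mul(Rational(1, 2), Pow(M, -1), Add(-5, M)), Rational(7, 5)) = Add(Rational(7, 5), Mul(Rational(1, 2), Pow(M, -1), Add(-5, M))))
Mul(Add(Mul(Function('K')(10), -1669), -405341), Add(-308019, 212580)) = Mul(Add(Mul(Mul(Rational(1, 10), Pow(10, -1), Add(-25, Mul(19, 10))), -1669), -405341), Add(-308019, 212580)) = Mul(Add(Mul(Mul(Rational(1, 10), Rational(1, 10), Add(-25, 190)), -1669), -405341), -95439) = Mul(Add(Mul(Mul(Rational(1, 10), Rational(1, 10), 165), -1669), -405341), -95439) = Mul(Add(Mul(Rational(33, 20), -1669), -405341), -95439) = Mul(Add(Rational(-55077, 20), -405341), -95439) = Mul(Rational(-8161897, 20), -95439) = Rational(778963287783, 20)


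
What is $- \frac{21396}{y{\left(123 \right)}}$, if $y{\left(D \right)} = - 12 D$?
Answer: $\frac{1783}{123} \approx 14.496$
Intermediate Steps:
$- \frac{21396}{y{\left(123 \right)}} = - \frac{21396}{\left(-12\right) 123} = - \frac{21396}{-1476} = \left(-21396\right) \left(- \frac{1}{1476}\right) = \frac{1783}{123}$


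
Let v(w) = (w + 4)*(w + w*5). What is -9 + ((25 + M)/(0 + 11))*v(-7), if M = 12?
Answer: 4563/11 ≈ 414.82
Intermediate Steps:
v(w) = 6*w*(4 + w) (v(w) = (4 + w)*(w + 5*w) = (4 + w)*(6*w) = 6*w*(4 + w))
-9 + ((25 + M)/(0 + 11))*v(-7) = -9 + ((25 + 12)/(0 + 11))*(6*(-7)*(4 - 7)) = -9 + (37/11)*(6*(-7)*(-3)) = -9 + (37*(1/11))*126 = -9 + (37/11)*126 = -9 + 4662/11 = 4563/11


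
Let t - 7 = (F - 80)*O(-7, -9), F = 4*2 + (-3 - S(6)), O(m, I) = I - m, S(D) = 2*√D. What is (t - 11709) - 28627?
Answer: -40179 + 4*√6 ≈ -40169.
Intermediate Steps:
F = 5 - 2*√6 (F = 4*2 + (-3 - 2*√6) = 8 + (-3 - 2*√6) = 5 - 2*√6 ≈ 0.10102)
t = 157 + 4*√6 (t = 7 + ((5 - 2*√6) - 80)*(-9 - 1*(-7)) = 7 + (-75 - 2*√6)*(-9 + 7) = 7 + (-75 - 2*√6)*(-2) = 7 + (150 + 4*√6) = 157 + 4*√6 ≈ 166.80)
(t - 11709) - 28627 = ((157 + 4*√6) - 11709) - 28627 = (-11552 + 4*√6) - 28627 = -40179 + 4*√6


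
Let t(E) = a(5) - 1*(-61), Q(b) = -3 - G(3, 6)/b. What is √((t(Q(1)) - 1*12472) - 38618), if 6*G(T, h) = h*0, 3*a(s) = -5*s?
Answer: 2*I*√114834/3 ≈ 225.91*I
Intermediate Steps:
a(s) = -5*s/3 (a(s) = (-5*s)/3 = -5*s/3)
G(T, h) = 0 (G(T, h) = (h*0)/6 = (⅙)*0 = 0)
Q(b) = -3 (Q(b) = -3 - 0/b = -3 - 1*0 = -3 + 0 = -3)
t(E) = 158/3 (t(E) = -5/3*5 - 1*(-61) = -25/3 + 61 = 158/3)
√((t(Q(1)) - 1*12472) - 38618) = √((158/3 - 1*12472) - 38618) = √((158/3 - 12472) - 38618) = √(-37258/3 - 38618) = √(-153112/3) = 2*I*√114834/3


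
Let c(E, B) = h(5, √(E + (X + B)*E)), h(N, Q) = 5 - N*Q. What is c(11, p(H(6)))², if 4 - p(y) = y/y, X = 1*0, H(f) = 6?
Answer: 1125 - 100*√11 ≈ 793.34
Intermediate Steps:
X = 0
p(y) = 3 (p(y) = 4 - y/y = 4 - 1*1 = 4 - 1 = 3)
h(N, Q) = 5 - N*Q
c(E, B) = 5 - 5*√(E + B*E) (c(E, B) = 5 - 1*5*√(E + (0 + B)*E) = 5 - 1*5*√(E + B*E) = 5 - 5*√(E + B*E))
c(11, p(H(6)))² = (5 - 5*√11*√(1 + 3))² = (5 - 5*2*√11)² = (5 - 10*√11)²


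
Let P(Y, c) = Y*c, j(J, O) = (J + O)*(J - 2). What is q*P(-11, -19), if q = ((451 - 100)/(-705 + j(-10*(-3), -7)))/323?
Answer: -3861/1037 ≈ -3.7232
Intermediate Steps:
j(J, O) = (-2 + J)*(J + O) (j(J, O) = (J + O)*(-2 + J) = (-2 + J)*(J + O))
q = -351/19703 (q = ((451 - 100)/(-705 + ((-10*(-3))² - (-20)*(-3) - 2*(-7) - 10*(-3)*(-7))))/323 = (351/(-705 + (30² - 2*30 + 14 + 30*(-7))))*(1/323) = (351/(-705 + (900 - 60 + 14 - 210)))*(1/323) = (351/(-705 + 644))*(1/323) = (351/(-61))*(1/323) = (351*(-1/61))*(1/323) = -351/61*1/323 = -351/19703 ≈ -0.017815)
q*P(-11, -19) = -(-3861)*(-19)/19703 = -351/19703*209 = -3861/1037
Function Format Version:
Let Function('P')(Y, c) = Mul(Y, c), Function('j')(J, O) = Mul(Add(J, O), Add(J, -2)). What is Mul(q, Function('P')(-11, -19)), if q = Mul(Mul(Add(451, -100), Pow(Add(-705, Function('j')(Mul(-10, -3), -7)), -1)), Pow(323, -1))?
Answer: Rational(-3861, 1037) ≈ -3.7232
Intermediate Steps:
Function('j')(J, O) = Mul(Add(-2, J), Add(J, O)) (Function('j')(J, O) = Mul(Add(J, O), Add(-2, J)) = Mul(Add(-2, J), Add(J, O)))
q = Rational(-351, 19703) (q = Mul(Mul(Add(451, -100), Pow(Add(-705, Add(Pow(Mul(-10, -3), 2), Mul(-2, Mul(-10, -3)), Mul(-2, -7), Mul(Mul(-10, -3), -7))), -1)), Pow(323, -1)) = Mul(Mul(351, Pow(Add(-705, Add(Pow(30, 2), Mul(-2, 30), 14, Mul(30, -7))), -1)), Rational(1, 323)) = Mul(Mul(351, Pow(Add(-705, Add(900, -60, 14, -210)), -1)), Rational(1, 323)) = Mul(Mul(351, Pow(Add(-705, 644), -1)), Rational(1, 323)) = Mul(Mul(351, Pow(-61, -1)), Rational(1, 323)) = Mul(Mul(351, Rational(-1, 61)), Rational(1, 323)) = Mul(Rational(-351, 61), Rational(1, 323)) = Rational(-351, 19703) ≈ -0.017815)
Mul(q, Function('P')(-11, -19)) = Mul(Rational(-351, 19703), Mul(-11, -19)) = Mul(Rational(-351, 19703), 209) = Rational(-3861, 1037)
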